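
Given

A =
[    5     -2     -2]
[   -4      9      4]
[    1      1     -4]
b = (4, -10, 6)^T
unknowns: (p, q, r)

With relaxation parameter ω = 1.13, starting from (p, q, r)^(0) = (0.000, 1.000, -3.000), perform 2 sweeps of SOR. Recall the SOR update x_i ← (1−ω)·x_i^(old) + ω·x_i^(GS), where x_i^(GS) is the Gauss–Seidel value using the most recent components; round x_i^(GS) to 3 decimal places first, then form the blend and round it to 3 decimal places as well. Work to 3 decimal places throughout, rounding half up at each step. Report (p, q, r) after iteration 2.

(0.384, -0.441, -1.546)

Iteration 1:
  p: GS value = (4 - (-2)·1.000 - (-2)·-3.000) / (5) = 0.000;  p ← (1−ω)·0.000 + ω·0.000 = 0.000
  q: GS value = (-10 - (-4)·0.000 - (4)·-3.000) / (9) = 0.222;  q ← (1−ω)·1.000 + ω·0.222 = 0.121
  r: GS value = (6 - (1)·0.000 - (1)·0.121) / (-4) = -1.470;  r ← (1−ω)·-3.000 + ω·-1.470 = -1.271
Iteration 2:
  p: GS value = (4 - (-2)·0.121 - (-2)·-1.271) / (5) = 0.340;  p ← (1−ω)·0.000 + ω·0.340 = 0.384
  q: GS value = (-10 - (-4)·0.384 - (4)·-1.271) / (9) = -0.376;  q ← (1−ω)·0.121 + ω·-0.376 = -0.441
  r: GS value = (6 - (1)·0.384 - (1)·-0.441) / (-4) = -1.514;  r ← (1−ω)·-1.271 + ω·-1.514 = -1.546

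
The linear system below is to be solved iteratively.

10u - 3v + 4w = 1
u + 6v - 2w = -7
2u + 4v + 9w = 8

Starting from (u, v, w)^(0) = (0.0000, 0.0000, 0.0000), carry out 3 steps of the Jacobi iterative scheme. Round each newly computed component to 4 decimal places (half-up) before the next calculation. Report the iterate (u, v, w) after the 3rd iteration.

Iteration 1:
  u = (1 - (-3)·0.0000 - (4)·0.0000) / (10) = 0.1000
  v = (-7 - (1)·0.0000 - (-2)·0.0000) / (6) = -1.1667
  w = (8 - (2)·0.0000 - (4)·0.0000) / (9) = 0.8889
Iteration 2:
  u = (1 - (-3)·-1.1667 - (4)·0.8889) / (10) = -0.6056
  v = (-7 - (1)·0.1000 - (-2)·0.8889) / (6) = -0.8870
  w = (8 - (2)·0.1000 - (4)·-1.1667) / (9) = 1.3852
Iteration 3:
  u = (1 - (-3)·-0.8870 - (4)·1.3852) / (10) = -0.7202
  v = (-7 - (1)·-0.6056 - (-2)·1.3852) / (6) = -0.6040
  w = (8 - (2)·-0.6056 - (4)·-0.8870) / (9) = 1.4177

(-0.7202, -0.6040, 1.4177)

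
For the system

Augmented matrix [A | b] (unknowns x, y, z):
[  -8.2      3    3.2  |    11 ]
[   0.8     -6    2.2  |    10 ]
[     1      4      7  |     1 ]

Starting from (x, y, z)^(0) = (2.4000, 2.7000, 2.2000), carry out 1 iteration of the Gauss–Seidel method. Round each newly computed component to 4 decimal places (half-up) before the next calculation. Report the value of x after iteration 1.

Iteration 1:
  x = (11 - (3)·2.7000 - (3.2)·2.2000) / (-8.2) = 0.5049
  y = (10 - (0.8)·0.5049 - (2.2)·2.2000) / (-6) = -0.7927
  z = (1 - (1)·0.5049 - (4)·-0.7927) / (7) = 0.5237

0.5049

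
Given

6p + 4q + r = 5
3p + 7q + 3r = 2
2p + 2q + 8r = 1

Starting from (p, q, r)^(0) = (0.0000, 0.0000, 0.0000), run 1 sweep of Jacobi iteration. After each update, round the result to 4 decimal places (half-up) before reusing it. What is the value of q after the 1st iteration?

Iteration 1:
  p = (5 - (4)·0.0000 - (1)·0.0000) / (6) = 0.8333
  q = (2 - (3)·0.0000 - (3)·0.0000) / (7) = 0.2857
  r = (1 - (2)·0.0000 - (2)·0.0000) / (8) = 0.1250

0.2857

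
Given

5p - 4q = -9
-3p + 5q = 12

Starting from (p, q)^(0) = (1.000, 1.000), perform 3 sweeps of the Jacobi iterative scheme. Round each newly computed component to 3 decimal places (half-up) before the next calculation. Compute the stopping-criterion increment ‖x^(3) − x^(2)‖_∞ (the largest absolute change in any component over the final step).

0.960

Iteration 1:
  p = (-9 - (-4)·1.000) / (5) = -1.000
  q = (12 - (-3)·1.000) / (5) = 3.000
Iteration 2:
  p = (-9 - (-4)·3.000) / (5) = 0.600
  q = (12 - (-3)·-1.000) / (5) = 1.800
Iteration 3:
  p = (-9 - (-4)·1.800) / (5) = -0.360
  q = (12 - (-3)·0.600) / (5) = 2.760
Change: (-0.960, 0.960) → max |·| = 0.960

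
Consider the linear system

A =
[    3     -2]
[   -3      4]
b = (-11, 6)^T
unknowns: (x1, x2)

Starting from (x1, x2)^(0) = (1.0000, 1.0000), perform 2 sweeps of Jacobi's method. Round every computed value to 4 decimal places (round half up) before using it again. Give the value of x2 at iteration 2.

-0.7500

Iteration 1:
  x1 = (-11 - (-2)·1.0000) / (3) = -3.0000
  x2 = (6 - (-3)·1.0000) / (4) = 2.2500
Iteration 2:
  x1 = (-11 - (-2)·2.2500) / (3) = -2.1667
  x2 = (6 - (-3)·-3.0000) / (4) = -0.7500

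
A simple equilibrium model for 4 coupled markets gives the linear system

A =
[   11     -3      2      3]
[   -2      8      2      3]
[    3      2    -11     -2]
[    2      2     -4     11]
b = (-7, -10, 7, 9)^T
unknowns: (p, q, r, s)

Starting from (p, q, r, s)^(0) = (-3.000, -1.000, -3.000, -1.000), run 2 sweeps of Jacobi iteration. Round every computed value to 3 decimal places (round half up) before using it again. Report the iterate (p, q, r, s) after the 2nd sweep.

Iteration 1:
  p = (-7 - (-3)·-1.000 - (2)·-3.000 - (3)·-1.000) / (11) = -0.091
  q = (-10 - (-2)·-3.000 - (2)·-3.000 - (3)·-1.000) / (8) = -0.875
  r = (7 - (3)·-3.000 - (2)·-1.000 - (-2)·-1.000) / (-11) = -1.455
  s = (9 - (2)·-3.000 - (2)·-1.000 - (-4)·-3.000) / (11) = 0.455
Iteration 2:
  p = (-7 - (-3)·-0.875 - (2)·-1.455 - (3)·0.455) / (11) = -0.735
  q = (-10 - (-2)·-0.091 - (2)·-1.455 - (3)·0.455) / (8) = -1.080
  r = (7 - (3)·-0.091 - (2)·-0.875 - (-2)·0.455) / (-11) = -0.903
  s = (9 - (2)·-0.091 - (2)·-0.875 - (-4)·-1.455) / (11) = 0.465

(-0.735, -1.080, -0.903, 0.465)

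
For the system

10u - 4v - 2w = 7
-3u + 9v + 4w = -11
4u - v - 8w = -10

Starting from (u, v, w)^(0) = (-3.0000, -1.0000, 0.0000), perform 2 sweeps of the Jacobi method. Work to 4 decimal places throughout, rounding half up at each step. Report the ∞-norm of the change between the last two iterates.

Iteration 1:
  u = (7 - (-4)·-1.0000 - (-2)·0.0000) / (10) = 0.3000
  v = (-11 - (-3)·-3.0000 - (4)·0.0000) / (9) = -2.2222
  w = (-10 - (4)·-3.0000 - (-1)·-1.0000) / (-8) = -0.1250
Iteration 2:
  u = (7 - (-4)·-2.2222 - (-2)·-0.1250) / (10) = -0.2139
  v = (-11 - (-3)·0.3000 - (4)·-0.1250) / (9) = -1.0667
  w = (-10 - (4)·0.3000 - (-1)·-2.2222) / (-8) = 1.6778
Change: (-0.5139, 1.1555, 1.8028) → max |·| = 1.8028

1.8028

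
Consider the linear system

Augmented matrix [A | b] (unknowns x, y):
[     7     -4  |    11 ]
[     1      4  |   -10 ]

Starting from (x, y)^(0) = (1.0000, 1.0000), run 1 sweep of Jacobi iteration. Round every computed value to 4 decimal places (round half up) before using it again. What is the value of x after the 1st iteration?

2.1429

Iteration 1:
  x = (11 - (-4)·1.0000) / (7) = 2.1429
  y = (-10 - (1)·1.0000) / (4) = -2.7500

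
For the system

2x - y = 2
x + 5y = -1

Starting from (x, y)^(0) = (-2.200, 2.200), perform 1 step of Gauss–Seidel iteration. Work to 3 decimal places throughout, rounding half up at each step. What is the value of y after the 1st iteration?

-0.620

Iteration 1:
  x = (2 - (-1)·2.200) / (2) = 2.100
  y = (-1 - (1)·2.100) / (5) = -0.620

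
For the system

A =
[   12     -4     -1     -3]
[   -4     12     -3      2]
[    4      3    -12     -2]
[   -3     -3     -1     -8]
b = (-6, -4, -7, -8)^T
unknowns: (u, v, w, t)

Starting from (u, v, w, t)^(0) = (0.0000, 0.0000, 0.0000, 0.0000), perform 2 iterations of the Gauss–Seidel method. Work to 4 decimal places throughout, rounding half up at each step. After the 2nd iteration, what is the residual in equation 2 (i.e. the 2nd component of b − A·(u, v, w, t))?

Iteration 1:
  u = (-6 - (-4)·0.0000 - (-1)·0.0000 - (-3)·0.0000) / (12) = -0.5000
  v = (-4 - (-4)·-0.5000 - (-3)·0.0000 - (2)·0.0000) / (12) = -0.5000
  w = (-7 - (4)·-0.5000 - (3)·-0.5000 - (-2)·0.0000) / (-12) = 0.2917
  t = (-8 - (-3)·-0.5000 - (-3)·-0.5000 - (-1)·0.2917) / (-8) = 1.3385
Iteration 2:
  u = (-6 - (-4)·-0.5000 - (-1)·0.2917 - (-3)·1.3385) / (12) = -0.3077
  v = (-4 - (-4)·-0.3077 - (-3)·0.2917 - (2)·1.3385) / (12) = -0.5861
  w = (-7 - (4)·-0.3077 - (3)·-0.5861 - (-2)·1.3385) / (-12) = 0.1112
  t = (-8 - (-3)·-0.3077 - (-3)·-0.5861 - (-1)·0.1112) / (-8) = 1.3213
Residual b − A·x = (-0.5769, -0.5066, -0.0339, 0.0002)

-0.5066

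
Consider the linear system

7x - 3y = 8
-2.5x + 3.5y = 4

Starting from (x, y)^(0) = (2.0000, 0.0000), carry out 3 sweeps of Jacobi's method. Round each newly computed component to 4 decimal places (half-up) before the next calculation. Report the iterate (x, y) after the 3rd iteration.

(1.9825, 2.7464)

Iteration 1:
  x = (8 - (-3)·0.0000) / (7) = 1.1429
  y = (4 - (-2.5)·2.0000) / (3.5) = 2.5714
Iteration 2:
  x = (8 - (-3)·2.5714) / (7) = 2.2449
  y = (4 - (-2.5)·1.1429) / (3.5) = 1.9592
Iteration 3:
  x = (8 - (-3)·1.9592) / (7) = 1.9825
  y = (4 - (-2.5)·2.2449) / (3.5) = 2.7464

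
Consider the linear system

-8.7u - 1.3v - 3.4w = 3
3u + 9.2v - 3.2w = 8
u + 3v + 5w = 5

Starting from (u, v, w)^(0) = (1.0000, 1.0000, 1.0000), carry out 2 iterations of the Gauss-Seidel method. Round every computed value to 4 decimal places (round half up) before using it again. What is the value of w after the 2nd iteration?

0.4242

Iteration 1:
  u = (3 - (-1.3)·1.0000 - (-3.4)·1.0000) / (-8.7) = -0.8851
  v = (8 - (3)·-0.8851 - (-3.2)·1.0000) / (9.2) = 1.5060
  w = (5 - (1)·-0.8851 - (3)·1.5060) / (5) = 0.2734
Iteration 2:
  u = (3 - (-1.3)·1.5060 - (-3.4)·0.2734) / (-8.7) = -0.6767
  v = (8 - (3)·-0.6767 - (-3.2)·0.2734) / (9.2) = 1.1853
  w = (5 - (1)·-0.6767 - (3)·1.1853) / (5) = 0.4242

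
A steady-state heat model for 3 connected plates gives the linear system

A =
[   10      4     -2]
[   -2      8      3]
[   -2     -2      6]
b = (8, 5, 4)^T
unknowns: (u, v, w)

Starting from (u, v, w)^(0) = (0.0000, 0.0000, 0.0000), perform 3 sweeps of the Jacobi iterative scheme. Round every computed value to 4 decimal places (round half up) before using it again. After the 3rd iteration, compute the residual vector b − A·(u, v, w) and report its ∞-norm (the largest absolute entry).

Iteration 1:
  u = (8 - (4)·0.0000 - (-2)·0.0000) / (10) = 0.8000
  v = (5 - (-2)·0.0000 - (3)·0.0000) / (8) = 0.6250
  w = (4 - (-2)·0.0000 - (-2)·0.0000) / (6) = 0.6667
Iteration 2:
  u = (8 - (4)·0.6250 - (-2)·0.6667) / (10) = 0.6833
  v = (5 - (-2)·0.8000 - (3)·0.6667) / (8) = 0.5750
  w = (4 - (-2)·0.8000 - (-2)·0.6250) / (6) = 1.1417
Iteration 3:
  u = (8 - (4)·0.5750 - (-2)·1.1417) / (10) = 0.7983
  v = (5 - (-2)·0.6833 - (3)·1.1417) / (8) = 0.3677
  w = (4 - (-2)·0.6833 - (-2)·0.5750) / (6) = 1.0861
Residual b − A·x = (0.7184, 0.3967, -0.1846); ∞-norm = 0.7184

0.7184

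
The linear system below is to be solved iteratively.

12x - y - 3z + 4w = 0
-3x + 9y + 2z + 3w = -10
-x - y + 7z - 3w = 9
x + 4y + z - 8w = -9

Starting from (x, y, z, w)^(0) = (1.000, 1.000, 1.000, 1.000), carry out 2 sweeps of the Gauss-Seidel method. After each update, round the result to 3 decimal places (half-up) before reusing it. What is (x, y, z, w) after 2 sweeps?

(0.071, -1.574, 1.275, 0.506)

Iteration 1:
  x = (0 - (-1)·1.000 - (-3)·1.000 - (4)·1.000) / (12) = 0.000
  y = (-10 - (-3)·0.000 - (2)·1.000 - (3)·1.000) / (9) = -1.667
  z = (9 - (-1)·0.000 - (-1)·-1.667 - (-3)·1.000) / (7) = 1.476
  w = (-9 - (1)·0.000 - (4)·-1.667 - (1)·1.476) / (-8) = 0.476
Iteration 2:
  x = (0 - (-1)·-1.667 - (-3)·1.476 - (4)·0.476) / (12) = 0.071
  y = (-10 - (-3)·0.071 - (2)·1.476 - (3)·0.476) / (9) = -1.574
  z = (9 - (-1)·0.071 - (-1)·-1.574 - (-3)·0.476) / (7) = 1.275
  w = (-9 - (1)·0.071 - (4)·-1.574 - (1)·1.275) / (-8) = 0.506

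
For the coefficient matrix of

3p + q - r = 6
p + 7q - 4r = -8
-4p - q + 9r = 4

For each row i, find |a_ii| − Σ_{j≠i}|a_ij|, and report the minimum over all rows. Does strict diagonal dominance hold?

row 1: |3| − (1+1) = 1
row 2: |7| − (1+4) = 2
row 3: |9| − (4+1) = 4
minimum over rows = 1 → strictly diagonally dominant (convergence guaranteed)

1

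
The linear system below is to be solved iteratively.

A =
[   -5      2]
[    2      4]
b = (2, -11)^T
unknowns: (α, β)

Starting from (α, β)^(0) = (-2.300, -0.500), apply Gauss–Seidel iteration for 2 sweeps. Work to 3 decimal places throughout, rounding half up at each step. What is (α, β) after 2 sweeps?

(-1.380, -2.060)

Iteration 1:
  α = (2 - (2)·-0.500) / (-5) = -0.600
  β = (-11 - (2)·-0.600) / (4) = -2.450
Iteration 2:
  α = (2 - (2)·-2.450) / (-5) = -1.380
  β = (-11 - (2)·-1.380) / (4) = -2.060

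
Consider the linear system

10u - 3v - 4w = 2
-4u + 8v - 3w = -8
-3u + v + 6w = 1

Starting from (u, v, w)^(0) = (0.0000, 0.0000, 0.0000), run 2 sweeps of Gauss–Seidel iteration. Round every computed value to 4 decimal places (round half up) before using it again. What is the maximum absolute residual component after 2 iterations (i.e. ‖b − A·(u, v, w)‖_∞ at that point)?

Iteration 1:
  u = (2 - (-3)·0.0000 - (-4)·0.0000) / (10) = 0.2000
  v = (-8 - (-4)·0.2000 - (-3)·0.0000) / (8) = -0.9000
  w = (1 - (-3)·0.2000 - (1)·-0.9000) / (6) = 0.4167
Iteration 2:
  u = (2 - (-3)·-0.9000 - (-4)·0.4167) / (10) = 0.0967
  v = (-8 - (-4)·0.0967 - (-3)·0.4167) / (8) = -0.7954
  w = (1 - (-3)·0.0967 - (1)·-0.7954) / (6) = 0.3476
Residual b − A·x = (0.0372, -0.2072, -0.0001); ∞-norm = 0.2072

0.2072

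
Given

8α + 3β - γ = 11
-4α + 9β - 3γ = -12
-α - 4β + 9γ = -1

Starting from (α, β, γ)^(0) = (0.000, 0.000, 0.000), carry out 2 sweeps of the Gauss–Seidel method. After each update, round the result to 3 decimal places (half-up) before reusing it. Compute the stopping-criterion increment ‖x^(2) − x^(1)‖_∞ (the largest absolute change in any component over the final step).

0.236

Iteration 1:
  α = (11 - (3)·0.000 - (-1)·0.000) / (8) = 1.375
  β = (-12 - (-4)·1.375 - (-3)·0.000) / (9) = -0.722
  γ = (-1 - (-1)·1.375 - (-4)·-0.722) / (9) = -0.279
Iteration 2:
  α = (11 - (3)·-0.722 - (-1)·-0.279) / (8) = 1.611
  β = (-12 - (-4)·1.611 - (-3)·-0.279) / (9) = -0.710
  γ = (-1 - (-1)·1.611 - (-4)·-0.710) / (9) = -0.248
Change: (0.236, 0.012, 0.031) → max |·| = 0.236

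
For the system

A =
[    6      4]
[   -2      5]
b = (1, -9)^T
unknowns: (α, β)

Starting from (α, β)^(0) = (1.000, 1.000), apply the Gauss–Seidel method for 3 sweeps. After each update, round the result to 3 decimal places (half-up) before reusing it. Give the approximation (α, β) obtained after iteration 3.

(0.967, -1.413)

Iteration 1:
  α = (1 - (4)·1.000) / (6) = -0.500
  β = (-9 - (-2)·-0.500) / (5) = -2.000
Iteration 2:
  α = (1 - (4)·-2.000) / (6) = 1.500
  β = (-9 - (-2)·1.500) / (5) = -1.200
Iteration 3:
  α = (1 - (4)·-1.200) / (6) = 0.967
  β = (-9 - (-2)·0.967) / (5) = -1.413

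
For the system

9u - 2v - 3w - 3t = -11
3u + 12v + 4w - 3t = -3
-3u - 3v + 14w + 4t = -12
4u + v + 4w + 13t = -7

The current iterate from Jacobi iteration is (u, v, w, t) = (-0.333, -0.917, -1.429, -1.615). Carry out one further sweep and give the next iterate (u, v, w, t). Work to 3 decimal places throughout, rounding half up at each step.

One sweep:
  u = (-11 - (-2)·-0.917 - (-3)·-1.429 - (-3)·-1.615) / (9) = -2.441
  v = (-3 - (3)·-0.333 - (4)·-1.429 - (-3)·-1.615) / (12) = -0.094
  w = (-12 - (-3)·-0.333 - (-3)·-0.917 - (4)·-1.615) / (14) = -0.664
  t = (-7 - (4)·-0.333 - (1)·-0.917 - (4)·-1.429) / (13) = 0.074

(-2.441, -0.094, -0.664, 0.074)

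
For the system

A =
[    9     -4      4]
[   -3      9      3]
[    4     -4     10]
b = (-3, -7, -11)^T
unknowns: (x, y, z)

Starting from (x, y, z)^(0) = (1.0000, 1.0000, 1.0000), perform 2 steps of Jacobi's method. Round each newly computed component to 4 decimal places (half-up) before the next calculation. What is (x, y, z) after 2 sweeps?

(-0.1901, -0.5222, -1.2778)

Iteration 1:
  x = (-3 - (-4)·1.0000 - (4)·1.0000) / (9) = -0.3333
  y = (-7 - (-3)·1.0000 - (3)·1.0000) / (9) = -0.7778
  z = (-11 - (4)·1.0000 - (-4)·1.0000) / (10) = -1.1000
Iteration 2:
  x = (-3 - (-4)·-0.7778 - (4)·-1.1000) / (9) = -0.1901
  y = (-7 - (-3)·-0.3333 - (3)·-1.1000) / (9) = -0.5222
  z = (-11 - (4)·-0.3333 - (-4)·-0.7778) / (10) = -1.2778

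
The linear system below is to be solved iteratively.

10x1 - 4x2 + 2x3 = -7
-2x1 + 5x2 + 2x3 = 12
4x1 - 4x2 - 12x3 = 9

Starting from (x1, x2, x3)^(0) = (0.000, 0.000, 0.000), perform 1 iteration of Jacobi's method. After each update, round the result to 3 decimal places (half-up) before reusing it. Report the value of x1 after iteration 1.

-0.700

Iteration 1:
  x1 = (-7 - (-4)·0.000 - (2)·0.000) / (10) = -0.700
  x2 = (12 - (-2)·0.000 - (2)·0.000) / (5) = 2.400
  x3 = (9 - (4)·0.000 - (-4)·0.000) / (-12) = -0.750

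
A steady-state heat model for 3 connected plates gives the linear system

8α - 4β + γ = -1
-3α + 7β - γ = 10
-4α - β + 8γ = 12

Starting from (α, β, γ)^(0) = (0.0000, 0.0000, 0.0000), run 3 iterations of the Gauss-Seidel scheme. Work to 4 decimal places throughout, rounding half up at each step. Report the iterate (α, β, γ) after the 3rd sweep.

(0.5432, 1.9338, 2.0133)

Iteration 1:
  α = (-1 - (-4)·0.0000 - (1)·0.0000) / (8) = -0.1250
  β = (10 - (-3)·-0.1250 - (-1)·0.0000) / (7) = 1.3750
  γ = (12 - (-4)·-0.1250 - (-1)·1.3750) / (8) = 1.6094
Iteration 2:
  α = (-1 - (-4)·1.3750 - (1)·1.6094) / (8) = 0.3613
  β = (10 - (-3)·0.3613 - (-1)·1.6094) / (7) = 1.8133
  γ = (12 - (-4)·0.3613 - (-1)·1.8133) / (8) = 1.9073
Iteration 3:
  α = (-1 - (-4)·1.8133 - (1)·1.9073) / (8) = 0.5432
  β = (10 - (-3)·0.5432 - (-1)·1.9073) / (7) = 1.9338
  γ = (12 - (-4)·0.5432 - (-1)·1.9338) / (8) = 2.0133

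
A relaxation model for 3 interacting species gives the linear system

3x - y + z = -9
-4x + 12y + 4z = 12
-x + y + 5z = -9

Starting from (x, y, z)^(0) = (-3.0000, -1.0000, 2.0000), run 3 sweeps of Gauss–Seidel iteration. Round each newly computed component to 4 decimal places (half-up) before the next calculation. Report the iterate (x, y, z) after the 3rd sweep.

(-1.8489, 1.2163, -2.4130)

Iteration 1:
  x = (-9 - (-1)·-1.0000 - (1)·2.0000) / (3) = -4.0000
  y = (12 - (-4)·-4.0000 - (4)·2.0000) / (12) = -1.0000
  z = (-9 - (-1)·-4.0000 - (1)·-1.0000) / (5) = -2.4000
Iteration 2:
  x = (-9 - (-1)·-1.0000 - (1)·-2.4000) / (3) = -2.5333
  y = (12 - (-4)·-2.5333 - (4)·-2.4000) / (12) = 0.9556
  z = (-9 - (-1)·-2.5333 - (1)·0.9556) / (5) = -2.4978
Iteration 3:
  x = (-9 - (-1)·0.9556 - (1)·-2.4978) / (3) = -1.8489
  y = (12 - (-4)·-1.8489 - (4)·-2.4978) / (12) = 1.2163
  z = (-9 - (-1)·-1.8489 - (1)·1.2163) / (5) = -2.4130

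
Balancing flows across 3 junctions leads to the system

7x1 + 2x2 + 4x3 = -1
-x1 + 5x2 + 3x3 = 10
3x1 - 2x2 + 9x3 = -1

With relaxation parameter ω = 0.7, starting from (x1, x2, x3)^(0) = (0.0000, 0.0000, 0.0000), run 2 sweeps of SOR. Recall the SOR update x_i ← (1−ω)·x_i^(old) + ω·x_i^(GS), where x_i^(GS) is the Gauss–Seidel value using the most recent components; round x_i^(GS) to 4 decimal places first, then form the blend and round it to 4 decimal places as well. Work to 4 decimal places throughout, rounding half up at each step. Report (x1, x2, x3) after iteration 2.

(-0.4716, 1.6821, 0.3423)

Iteration 1:
  x1: GS value = (-1 - (2)·0.0000 - (4)·0.0000) / (7) = -0.1429;  x1 ← (1−ω)·0.0000 + ω·-0.1429 = -0.1000
  x2: GS value = (10 - (-1)·-0.1000 - (3)·0.0000) / (5) = 1.9800;  x2 ← (1−ω)·0.0000 + ω·1.9800 = 1.3860
  x3: GS value = (-1 - (3)·-0.1000 - (-2)·1.3860) / (9) = 0.2302;  x3 ← (1−ω)·0.0000 + ω·0.2302 = 0.1611
Iteration 2:
  x1: GS value = (-1 - (2)·1.3860 - (4)·0.1611) / (7) = -0.6309;  x1 ← (1−ω)·-0.1000 + ω·-0.6309 = -0.4716
  x2: GS value = (10 - (-1)·-0.4716 - (3)·0.1611) / (5) = 1.8090;  x2 ← (1−ω)·1.3860 + ω·1.8090 = 1.6821
  x3: GS value = (-1 - (3)·-0.4716 - (-2)·1.6821) / (9) = 0.4199;  x3 ← (1−ω)·0.1611 + ω·0.4199 = 0.3423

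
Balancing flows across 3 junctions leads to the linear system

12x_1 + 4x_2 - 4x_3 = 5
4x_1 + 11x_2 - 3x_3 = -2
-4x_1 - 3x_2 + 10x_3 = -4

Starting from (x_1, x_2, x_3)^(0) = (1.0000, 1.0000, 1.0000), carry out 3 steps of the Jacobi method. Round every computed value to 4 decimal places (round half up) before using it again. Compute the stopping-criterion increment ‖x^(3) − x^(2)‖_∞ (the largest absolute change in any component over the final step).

0.2372

Iteration 1:
  x_1 = (5 - (4)·1.0000 - (-4)·1.0000) / (12) = 0.4167
  x_2 = (-2 - (4)·1.0000 - (-3)·1.0000) / (11) = -0.2727
  x_3 = (-4 - (-4)·1.0000 - (-3)·1.0000) / (10) = 0.3000
Iteration 2:
  x_1 = (5 - (4)·-0.2727 - (-4)·0.3000) / (12) = 0.6076
  x_2 = (-2 - (4)·0.4167 - (-3)·0.3000) / (11) = -0.2515
  x_3 = (-4 - (-4)·0.4167 - (-3)·-0.2727) / (10) = -0.3151
Iteration 3:
  x_1 = (5 - (4)·-0.2515 - (-4)·-0.3151) / (12) = 0.3955
  x_2 = (-2 - (4)·0.6076 - (-3)·-0.3151) / (11) = -0.4887
  x_3 = (-4 - (-4)·0.6076 - (-3)·-0.2515) / (10) = -0.2324
Change: (-0.2121, -0.2372, 0.0827) → max |·| = 0.2372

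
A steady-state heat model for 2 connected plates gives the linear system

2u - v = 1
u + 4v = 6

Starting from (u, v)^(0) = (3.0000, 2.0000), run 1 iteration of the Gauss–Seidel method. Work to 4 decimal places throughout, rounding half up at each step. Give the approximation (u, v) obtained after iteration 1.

Iteration 1:
  u = (1 - (-1)·2.0000) / (2) = 1.5000
  v = (6 - (1)·1.5000) / (4) = 1.1250

(1.5000, 1.1250)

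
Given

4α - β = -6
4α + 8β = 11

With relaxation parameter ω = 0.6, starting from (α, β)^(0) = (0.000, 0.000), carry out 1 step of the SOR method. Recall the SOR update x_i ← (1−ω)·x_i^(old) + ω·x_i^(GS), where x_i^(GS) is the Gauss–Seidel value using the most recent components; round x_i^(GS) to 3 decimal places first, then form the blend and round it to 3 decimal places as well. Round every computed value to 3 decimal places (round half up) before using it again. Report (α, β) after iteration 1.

(-0.900, 1.095)

Iteration 1:
  α: GS value = (-6 - (-1)·0.000) / (4) = -1.500;  α ← (1−ω)·0.000 + ω·-1.500 = -0.900
  β: GS value = (11 - (4)·-0.900) / (8) = 1.825;  β ← (1−ω)·0.000 + ω·1.825 = 1.095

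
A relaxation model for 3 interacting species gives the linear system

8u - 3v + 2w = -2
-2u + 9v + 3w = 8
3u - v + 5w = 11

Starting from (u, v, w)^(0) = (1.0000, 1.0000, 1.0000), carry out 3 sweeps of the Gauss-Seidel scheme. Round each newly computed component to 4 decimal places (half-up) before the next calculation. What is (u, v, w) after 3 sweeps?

(-0.9128, -0.1735, 2.7130)

Iteration 1:
  u = (-2 - (-3)·1.0000 - (2)·1.0000) / (8) = -0.1250
  v = (8 - (-2)·-0.1250 - (3)·1.0000) / (9) = 0.5278
  w = (11 - (3)·-0.1250 - (-1)·0.5278) / (5) = 2.3806
Iteration 2:
  u = (-2 - (-3)·0.5278 - (2)·2.3806) / (8) = -0.6472
  v = (8 - (-2)·-0.6472 - (3)·2.3806) / (9) = -0.0485
  w = (11 - (3)·-0.6472 - (-1)·-0.0485) / (5) = 2.5786
Iteration 3:
  u = (-2 - (-3)·-0.0485 - (2)·2.5786) / (8) = -0.9128
  v = (8 - (-2)·-0.9128 - (3)·2.5786) / (9) = -0.1735
  w = (11 - (3)·-0.9128 - (-1)·-0.1735) / (5) = 2.7130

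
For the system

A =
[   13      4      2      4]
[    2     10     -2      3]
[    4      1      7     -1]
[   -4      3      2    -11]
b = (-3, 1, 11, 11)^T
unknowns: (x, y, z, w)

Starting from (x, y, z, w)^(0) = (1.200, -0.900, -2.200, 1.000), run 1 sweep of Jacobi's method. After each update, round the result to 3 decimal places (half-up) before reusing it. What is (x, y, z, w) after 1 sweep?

Iteration 1:
  x = (-3 - (4)·-0.900 - (2)·-2.200 - (4)·1.000) / (13) = 0.077
  y = (1 - (2)·1.200 - (-2)·-2.200 - (3)·1.000) / (10) = -0.880
  z = (11 - (4)·1.200 - (1)·-0.900 - (-1)·1.000) / (7) = 1.157
  w = (11 - (-4)·1.200 - (3)·-0.900 - (2)·-2.200) / (-11) = -2.082

(0.077, -0.880, 1.157, -2.082)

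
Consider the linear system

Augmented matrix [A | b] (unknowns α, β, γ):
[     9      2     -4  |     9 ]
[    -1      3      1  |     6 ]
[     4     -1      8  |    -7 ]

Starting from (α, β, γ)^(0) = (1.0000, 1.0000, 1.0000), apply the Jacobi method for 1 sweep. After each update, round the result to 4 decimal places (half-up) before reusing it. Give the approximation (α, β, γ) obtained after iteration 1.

Iteration 1:
  α = (9 - (2)·1.0000 - (-4)·1.0000) / (9) = 1.2222
  β = (6 - (-1)·1.0000 - (1)·1.0000) / (3) = 2.0000
  γ = (-7 - (4)·1.0000 - (-1)·1.0000) / (8) = -1.2500

(1.2222, 2.0000, -1.2500)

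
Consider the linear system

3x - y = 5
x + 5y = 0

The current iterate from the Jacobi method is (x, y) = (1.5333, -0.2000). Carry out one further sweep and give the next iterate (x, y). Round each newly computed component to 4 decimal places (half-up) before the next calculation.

(1.6000, -0.3067)

One sweep:
  x = (5 - (-1)·-0.2000) / (3) = 1.6000
  y = (0 - (1)·1.5333) / (5) = -0.3067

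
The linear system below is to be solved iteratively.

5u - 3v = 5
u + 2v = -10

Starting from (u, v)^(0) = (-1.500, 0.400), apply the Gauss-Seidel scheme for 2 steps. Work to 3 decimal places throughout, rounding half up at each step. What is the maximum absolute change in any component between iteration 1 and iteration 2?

Iteration 1:
  u = (5 - (-3)·0.400) / (5) = 1.240
  v = (-10 - (1)·1.240) / (2) = -5.620
Iteration 2:
  u = (5 - (-3)·-5.620) / (5) = -2.372
  v = (-10 - (1)·-2.372) / (2) = -3.814
Change: (-3.612, 1.806) → max |·| = 3.612

3.612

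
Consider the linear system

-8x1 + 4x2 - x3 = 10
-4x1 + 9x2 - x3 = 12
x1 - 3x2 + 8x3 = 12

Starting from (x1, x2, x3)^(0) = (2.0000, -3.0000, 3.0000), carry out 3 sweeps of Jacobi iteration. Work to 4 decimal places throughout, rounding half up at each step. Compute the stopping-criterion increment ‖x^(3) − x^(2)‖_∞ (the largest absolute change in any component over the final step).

Iteration 1:
  x1 = (10 - (4)·-3.0000 - (-1)·3.0000) / (-8) = -3.1250
  x2 = (12 - (-4)·2.0000 - (-1)·3.0000) / (9) = 2.5556
  x3 = (12 - (1)·2.0000 - (-3)·-3.0000) / (8) = 0.1250
Iteration 2:
  x1 = (10 - (4)·2.5556 - (-1)·0.1250) / (-8) = 0.0122
  x2 = (12 - (-4)·-3.1250 - (-1)·0.1250) / (9) = -0.0417
  x3 = (12 - (1)·-3.1250 - (-3)·2.5556) / (8) = 2.8490
Iteration 3:
  x1 = (10 - (4)·-0.0417 - (-1)·2.8490) / (-8) = -1.6270
  x2 = (12 - (-4)·0.0122 - (-1)·2.8490) / (9) = 1.6553
  x3 = (12 - (1)·0.0122 - (-3)·-0.0417) / (8) = 1.4828
Change: (-1.6392, 1.6970, -1.3662) → max |·| = 1.6970

1.6970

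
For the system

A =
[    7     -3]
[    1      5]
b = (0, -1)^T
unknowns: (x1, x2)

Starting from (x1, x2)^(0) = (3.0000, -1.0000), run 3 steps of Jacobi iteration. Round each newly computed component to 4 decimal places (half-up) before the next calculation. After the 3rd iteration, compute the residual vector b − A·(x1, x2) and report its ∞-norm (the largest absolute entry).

0.2940

Iteration 1:
  x1 = (0 - (-3)·-1.0000) / (7) = -0.4286
  x2 = (-1 - (1)·3.0000) / (5) = -0.8000
Iteration 2:
  x1 = (0 - (-3)·-0.8000) / (7) = -0.3429
  x2 = (-1 - (1)·-0.4286) / (5) = -0.1143
Iteration 3:
  x1 = (0 - (-3)·-0.1143) / (7) = -0.0490
  x2 = (-1 - (1)·-0.3429) / (5) = -0.1314
Residual b − A·x = (-0.0512, -0.2940); ∞-norm = 0.2940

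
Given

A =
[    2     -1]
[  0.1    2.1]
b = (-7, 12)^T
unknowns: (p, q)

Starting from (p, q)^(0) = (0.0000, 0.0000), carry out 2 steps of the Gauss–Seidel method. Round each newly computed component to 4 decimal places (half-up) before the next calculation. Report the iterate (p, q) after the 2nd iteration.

(-0.5595, 5.7409)

Iteration 1:
  p = (-7 - (-1)·0.0000) / (2) = -3.5000
  q = (12 - (0.1)·-3.5000) / (2.1) = 5.8810
Iteration 2:
  p = (-7 - (-1)·5.8810) / (2) = -0.5595
  q = (12 - (0.1)·-0.5595) / (2.1) = 5.7409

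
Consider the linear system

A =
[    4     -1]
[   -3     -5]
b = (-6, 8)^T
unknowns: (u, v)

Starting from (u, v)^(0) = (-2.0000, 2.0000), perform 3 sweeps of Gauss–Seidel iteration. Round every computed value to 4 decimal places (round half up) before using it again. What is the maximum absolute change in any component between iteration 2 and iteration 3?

Iteration 1:
  u = (-6 - (-1)·2.0000) / (4) = -1.0000
  v = (8 - (-3)·-1.0000) / (-5) = -1.0000
Iteration 2:
  u = (-6 - (-1)·-1.0000) / (4) = -1.7500
  v = (8 - (-3)·-1.7500) / (-5) = -0.5500
Iteration 3:
  u = (-6 - (-1)·-0.5500) / (4) = -1.6375
  v = (8 - (-3)·-1.6375) / (-5) = -0.6175
Change: (0.1125, -0.0675) → max |·| = 0.1125

0.1125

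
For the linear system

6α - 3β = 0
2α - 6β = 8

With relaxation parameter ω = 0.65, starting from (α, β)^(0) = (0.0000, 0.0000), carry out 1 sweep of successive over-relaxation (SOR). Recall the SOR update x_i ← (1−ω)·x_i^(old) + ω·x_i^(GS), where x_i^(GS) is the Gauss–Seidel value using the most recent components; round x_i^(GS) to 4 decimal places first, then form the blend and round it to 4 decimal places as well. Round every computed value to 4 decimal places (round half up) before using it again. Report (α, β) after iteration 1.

Iteration 1:
  α: GS value = (0 - (-3)·0.0000) / (6) = 0.0000;  α ← (1−ω)·0.0000 + ω·0.0000 = 0.0000
  β: GS value = (8 - (2)·0.0000) / (-6) = -1.3333;  β ← (1−ω)·0.0000 + ω·-1.3333 = -0.8666

(0.0000, -0.8666)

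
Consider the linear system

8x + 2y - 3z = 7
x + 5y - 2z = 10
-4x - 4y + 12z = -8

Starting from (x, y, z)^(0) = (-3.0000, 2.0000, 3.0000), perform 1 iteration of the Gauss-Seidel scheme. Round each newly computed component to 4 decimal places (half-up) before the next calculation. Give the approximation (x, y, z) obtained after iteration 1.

(1.5000, 2.9000, 0.8000)

Iteration 1:
  x = (7 - (2)·2.0000 - (-3)·3.0000) / (8) = 1.5000
  y = (10 - (1)·1.5000 - (-2)·3.0000) / (5) = 2.9000
  z = (-8 - (-4)·1.5000 - (-4)·2.9000) / (12) = 0.8000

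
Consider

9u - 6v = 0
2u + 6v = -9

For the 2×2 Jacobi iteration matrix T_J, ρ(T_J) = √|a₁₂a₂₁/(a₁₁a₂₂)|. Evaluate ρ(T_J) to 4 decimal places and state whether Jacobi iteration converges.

a₁₂a₂₁/(a₁₁a₂₂) = (-6)·(2) / ((9)·(6)) = -0.222222
ρ = √|-0.222222| = √0.222222 = 0.4714
ρ < 1, so Jacobi converges

0.4714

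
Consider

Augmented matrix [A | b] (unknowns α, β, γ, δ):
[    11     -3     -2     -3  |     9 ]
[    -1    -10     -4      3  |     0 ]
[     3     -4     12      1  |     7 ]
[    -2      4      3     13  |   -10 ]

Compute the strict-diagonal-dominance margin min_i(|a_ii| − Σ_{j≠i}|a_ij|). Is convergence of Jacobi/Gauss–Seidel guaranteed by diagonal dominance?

row 1: |11| − (3+2+3) = 3
row 2: |-10| − (1+4+3) = 2
row 3: |12| − (3+4+1) = 4
row 4: |13| − (2+4+3) = 4
minimum over rows = 2 → strictly diagonally dominant (convergence guaranteed)

2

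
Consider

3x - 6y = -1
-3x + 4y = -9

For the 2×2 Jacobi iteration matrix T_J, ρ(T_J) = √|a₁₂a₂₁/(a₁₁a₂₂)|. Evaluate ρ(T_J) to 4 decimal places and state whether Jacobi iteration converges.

1.2247

a₁₂a₂₁/(a₁₁a₂₂) = (-6)·(-3) / ((3)·(4)) = 1.500000
ρ = √|1.500000| = √1.500000 = 1.2247
ρ > 1, so Jacobi diverges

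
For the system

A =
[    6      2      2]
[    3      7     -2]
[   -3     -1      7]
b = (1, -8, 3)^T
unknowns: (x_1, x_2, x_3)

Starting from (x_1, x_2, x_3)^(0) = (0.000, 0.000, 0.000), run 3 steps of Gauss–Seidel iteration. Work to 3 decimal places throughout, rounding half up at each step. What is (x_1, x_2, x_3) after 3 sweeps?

(0.433, -1.200, 0.443)

Iteration 1:
  x_1 = (1 - (2)·0.000 - (2)·0.000) / (6) = 0.167
  x_2 = (-8 - (3)·0.167 - (-2)·0.000) / (7) = -1.214
  x_3 = (3 - (-3)·0.167 - (-1)·-1.214) / (7) = 0.327
Iteration 2:
  x_1 = (1 - (2)·-1.214 - (2)·0.327) / (6) = 0.462
  x_2 = (-8 - (3)·0.462 - (-2)·0.327) / (7) = -1.247
  x_3 = (3 - (-3)·0.462 - (-1)·-1.247) / (7) = 0.448
Iteration 3:
  x_1 = (1 - (2)·-1.247 - (2)·0.448) / (6) = 0.433
  x_2 = (-8 - (3)·0.433 - (-2)·0.448) / (7) = -1.200
  x_3 = (3 - (-3)·0.433 - (-1)·-1.200) / (7) = 0.443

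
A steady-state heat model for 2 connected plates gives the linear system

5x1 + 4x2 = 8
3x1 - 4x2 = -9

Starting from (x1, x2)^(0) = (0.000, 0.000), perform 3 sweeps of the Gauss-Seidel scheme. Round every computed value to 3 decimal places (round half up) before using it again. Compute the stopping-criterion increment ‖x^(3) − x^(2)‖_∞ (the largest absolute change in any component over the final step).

Iteration 1:
  x1 = (8 - (4)·0.000) / (5) = 1.600
  x2 = (-9 - (3)·1.600) / (-4) = 3.450
Iteration 2:
  x1 = (8 - (4)·3.450) / (5) = -1.160
  x2 = (-9 - (3)·-1.160) / (-4) = 1.380
Iteration 3:
  x1 = (8 - (4)·1.380) / (5) = 0.496
  x2 = (-9 - (3)·0.496) / (-4) = 2.622
Change: (1.656, 1.242) → max |·| = 1.656

1.656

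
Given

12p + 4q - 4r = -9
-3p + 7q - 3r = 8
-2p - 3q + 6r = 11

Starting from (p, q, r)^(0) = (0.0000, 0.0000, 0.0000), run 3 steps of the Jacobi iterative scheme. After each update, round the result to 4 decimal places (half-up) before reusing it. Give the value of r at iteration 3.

Iteration 1:
  p = (-9 - (4)·0.0000 - (-4)·0.0000) / (12) = -0.7500
  q = (8 - (-3)·0.0000 - (-3)·0.0000) / (7) = 1.1429
  r = (11 - (-2)·0.0000 - (-3)·0.0000) / (6) = 1.8333
Iteration 2:
  p = (-9 - (4)·1.1429 - (-4)·1.8333) / (12) = -0.5199
  q = (8 - (-3)·-0.7500 - (-3)·1.8333) / (7) = 1.6071
  r = (11 - (-2)·-0.7500 - (-3)·1.1429) / (6) = 2.1548
Iteration 3:
  p = (-9 - (4)·1.6071 - (-4)·2.1548) / (12) = -0.5674
  q = (8 - (-3)·-0.5199 - (-3)·2.1548) / (7) = 1.8435
  r = (11 - (-2)·-0.5199 - (-3)·1.6071) / (6) = 2.4636

2.4636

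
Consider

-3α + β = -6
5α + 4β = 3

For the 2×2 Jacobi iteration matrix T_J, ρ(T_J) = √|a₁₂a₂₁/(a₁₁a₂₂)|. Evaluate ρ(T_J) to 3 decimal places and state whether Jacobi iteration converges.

a₁₂a₂₁/(a₁₁a₂₂) = (1)·(5) / ((-3)·(4)) = -0.416667
ρ = √|-0.416667| = √0.416667 = 0.645
ρ < 1, so Jacobi converges

0.645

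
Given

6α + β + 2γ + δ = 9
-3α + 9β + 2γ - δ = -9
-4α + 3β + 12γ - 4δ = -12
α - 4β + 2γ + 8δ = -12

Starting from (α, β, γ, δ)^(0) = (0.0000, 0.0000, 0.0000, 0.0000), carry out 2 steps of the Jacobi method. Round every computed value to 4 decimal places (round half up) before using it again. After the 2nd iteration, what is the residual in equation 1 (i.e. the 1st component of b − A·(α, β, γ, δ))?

-0.6181

Iteration 1:
  α = (9 - (1)·0.0000 - (2)·0.0000 - (1)·0.0000) / (6) = 1.5000
  β = (-9 - (-3)·0.0000 - (2)·0.0000 - (-1)·0.0000) / (9) = -1.0000
  γ = (-12 - (-4)·0.0000 - (3)·0.0000 - (-4)·0.0000) / (12) = -1.0000
  δ = (-12 - (1)·0.0000 - (-4)·0.0000 - (2)·0.0000) / (8) = -1.5000
Iteration 2:
  α = (9 - (1)·-1.0000 - (2)·-1.0000 - (1)·-1.5000) / (6) = 2.2500
  β = (-9 - (-3)·1.5000 - (2)·-1.0000 - (-1)·-1.5000) / (9) = -0.4444
  γ = (-12 - (-4)·1.5000 - (3)·-1.0000 - (-4)·-1.5000) / (12) = -0.7500
  δ = (-12 - (1)·1.5000 - (-4)·-1.0000 - (2)·-1.0000) / (8) = -1.9375
Residual b − A·x = (-0.6181, 1.3121, -0.4168, 0.9724)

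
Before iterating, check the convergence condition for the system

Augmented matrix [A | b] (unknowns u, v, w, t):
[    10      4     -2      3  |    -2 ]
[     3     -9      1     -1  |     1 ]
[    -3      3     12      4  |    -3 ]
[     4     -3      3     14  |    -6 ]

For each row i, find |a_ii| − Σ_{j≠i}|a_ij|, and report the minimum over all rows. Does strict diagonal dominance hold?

row 1: |10| − (4+2+3) = 1
row 2: |-9| − (3+1+1) = 4
row 3: |12| − (3+3+4) = 2
row 4: |14| − (4+3+3) = 4
minimum over rows = 1 → strictly diagonally dominant (convergence guaranteed)

1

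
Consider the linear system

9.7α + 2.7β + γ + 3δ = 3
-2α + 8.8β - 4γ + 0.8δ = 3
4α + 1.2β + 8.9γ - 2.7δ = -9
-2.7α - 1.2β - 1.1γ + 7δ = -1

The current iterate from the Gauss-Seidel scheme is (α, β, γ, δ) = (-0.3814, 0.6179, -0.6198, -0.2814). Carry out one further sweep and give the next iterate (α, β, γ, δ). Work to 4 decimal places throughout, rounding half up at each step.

(0.2882, 0.1503, -1.2464, -0.2018)

One sweep:
  α = (3 - (2.7)·0.6179 - (1)·-0.6198 - (3)·-0.2814) / (9.7) = 0.2882
  β = (3 - (-2)·0.2882 - (-4)·-0.6198 - (0.8)·-0.2814) / (8.8) = 0.1503
  γ = (-9 - (4)·0.2882 - (1.2)·0.1503 - (-2.7)·-0.2814) / (8.9) = -1.2464
  δ = (-1 - (-2.7)·0.2882 - (-1.2)·0.1503 - (-1.1)·-1.2464) / (7) = -0.2018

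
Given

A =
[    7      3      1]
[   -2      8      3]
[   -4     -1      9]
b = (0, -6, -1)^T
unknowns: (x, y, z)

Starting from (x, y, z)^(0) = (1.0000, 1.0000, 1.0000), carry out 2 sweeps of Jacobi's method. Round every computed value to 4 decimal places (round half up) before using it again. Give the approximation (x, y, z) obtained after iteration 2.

Iteration 1:
  x = (0 - (3)·1.0000 - (1)·1.0000) / (7) = -0.5714
  y = (-6 - (-2)·1.0000 - (3)·1.0000) / (8) = -0.8750
  z = (-1 - (-4)·1.0000 - (-1)·1.0000) / (9) = 0.4444
Iteration 2:
  x = (0 - (3)·-0.8750 - (1)·0.4444) / (7) = 0.3115
  y = (-6 - (-2)·-0.5714 - (3)·0.4444) / (8) = -1.0595
  z = (-1 - (-4)·-0.5714 - (-1)·-0.8750) / (9) = -0.4623

(0.3115, -1.0595, -0.4623)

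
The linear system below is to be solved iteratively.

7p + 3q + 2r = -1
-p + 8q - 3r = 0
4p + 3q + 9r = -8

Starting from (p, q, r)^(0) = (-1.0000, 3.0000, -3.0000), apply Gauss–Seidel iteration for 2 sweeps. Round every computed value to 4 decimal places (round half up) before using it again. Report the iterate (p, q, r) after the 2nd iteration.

Iteration 1:
  p = (-1 - (3)·3.0000 - (2)·-3.0000) / (7) = -0.5714
  q = (0 - (-1)·-0.5714 - (-3)·-3.0000) / (8) = -1.1964
  r = (-8 - (4)·-0.5714 - (3)·-1.1964) / (9) = -0.2361
Iteration 2:
  p = (-1 - (3)·-1.1964 - (2)·-0.2361) / (7) = 0.4373
  q = (0 - (-1)·0.4373 - (-3)·-0.2361) / (8) = -0.0339
  r = (-8 - (4)·0.4373 - (3)·-0.0339) / (9) = -1.0719

(0.4373, -0.0339, -1.0719)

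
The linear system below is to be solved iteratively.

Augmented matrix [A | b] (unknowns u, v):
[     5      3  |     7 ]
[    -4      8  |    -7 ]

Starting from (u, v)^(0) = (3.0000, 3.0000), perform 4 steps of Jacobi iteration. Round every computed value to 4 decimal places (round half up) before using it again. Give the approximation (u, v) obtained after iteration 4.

Iteration 1:
  u = (7 - (3)·3.0000) / (5) = -0.4000
  v = (-7 - (-4)·3.0000) / (8) = 0.6250
Iteration 2:
  u = (7 - (3)·0.6250) / (5) = 1.0250
  v = (-7 - (-4)·-0.4000) / (8) = -1.0750
Iteration 3:
  u = (7 - (3)·-1.0750) / (5) = 2.0450
  v = (-7 - (-4)·1.0250) / (8) = -0.3625
Iteration 4:
  u = (7 - (3)·-0.3625) / (5) = 1.6175
  v = (-7 - (-4)·2.0450) / (8) = 0.1475

(1.6175, 0.1475)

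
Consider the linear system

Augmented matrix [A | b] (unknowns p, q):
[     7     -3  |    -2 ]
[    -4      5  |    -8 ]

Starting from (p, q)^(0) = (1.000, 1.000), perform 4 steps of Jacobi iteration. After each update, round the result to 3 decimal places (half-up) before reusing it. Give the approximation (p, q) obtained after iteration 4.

Iteration 1:
  p = (-2 - (-3)·1.000) / (7) = 0.143
  q = (-8 - (-4)·1.000) / (5) = -0.800
Iteration 2:
  p = (-2 - (-3)·-0.800) / (7) = -0.629
  q = (-8 - (-4)·0.143) / (5) = -1.486
Iteration 3:
  p = (-2 - (-3)·-1.486) / (7) = -0.923
  q = (-8 - (-4)·-0.629) / (5) = -2.103
Iteration 4:
  p = (-2 - (-3)·-2.103) / (7) = -1.187
  q = (-8 - (-4)·-0.923) / (5) = -2.338

(-1.187, -2.338)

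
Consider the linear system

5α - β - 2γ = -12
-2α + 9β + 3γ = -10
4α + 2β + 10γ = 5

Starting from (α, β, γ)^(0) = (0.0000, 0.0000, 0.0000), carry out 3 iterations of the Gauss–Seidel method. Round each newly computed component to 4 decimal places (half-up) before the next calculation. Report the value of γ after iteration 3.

Iteration 1:
  α = (-12 - (-1)·0.0000 - (-2)·0.0000) / (5) = -2.4000
  β = (-10 - (-2)·-2.4000 - (3)·0.0000) / (9) = -1.6444
  γ = (5 - (4)·-2.4000 - (2)·-1.6444) / (10) = 1.7889
Iteration 2:
  α = (-12 - (-1)·-1.6444 - (-2)·1.7889) / (5) = -2.0133
  β = (-10 - (-2)·-2.0133 - (3)·1.7889) / (9) = -2.1548
  γ = (5 - (4)·-2.0133 - (2)·-2.1548) / (10) = 1.7363
Iteration 3:
  α = (-12 - (-1)·-2.1548 - (-2)·1.7363) / (5) = -2.1364
  β = (-10 - (-2)·-2.1364 - (3)·1.7363) / (9) = -2.1646
  γ = (5 - (4)·-2.1364 - (2)·-2.1646) / (10) = 1.7875

1.7875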